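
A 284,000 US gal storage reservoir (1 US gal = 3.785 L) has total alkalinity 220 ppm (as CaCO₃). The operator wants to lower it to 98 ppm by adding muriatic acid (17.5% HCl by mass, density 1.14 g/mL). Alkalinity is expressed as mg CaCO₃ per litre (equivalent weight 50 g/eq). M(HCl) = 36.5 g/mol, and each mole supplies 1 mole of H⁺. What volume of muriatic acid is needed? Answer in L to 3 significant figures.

Volume: 284,000 US gal × 3.785 L/gal = 1,074,940 L.
Alkalinity to neutralize: (220 − 98) = 122 mg/L as CaCO₃ × 1,074,940 L = 131,100 g as CaCO₃.
Equivalents of H⁺ required: 131,100 ÷ 50 g/eq = 2623 eq = 2623 mol HCl.
Mass of HCl: 2623 × 36.5 = 95,730 g.
Mass of 17.5% solution: 95,730 / 0.175 = 547,100 g.
Volume: 547,100 g ÷ 1.14 g/mL = 479,900 mL.

480 L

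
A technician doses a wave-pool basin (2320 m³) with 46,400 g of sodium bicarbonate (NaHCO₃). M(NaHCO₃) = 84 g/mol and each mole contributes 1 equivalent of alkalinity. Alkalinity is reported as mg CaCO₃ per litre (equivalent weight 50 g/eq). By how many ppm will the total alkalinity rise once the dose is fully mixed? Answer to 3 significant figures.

Volume: 2320 m³ = 2,320,000 L.
Moles of NaHCO₃: 46,400 g ÷ 84 g/mol = 552.4 mol → 552.4 eq of alkalinity.
As CaCO₃: 552.4 eq × 50 g/eq = 27,620 g.
Rise: 27,620 g / 2,320,000 L × 1000 = 11.9 mg/L.

11.9 ppm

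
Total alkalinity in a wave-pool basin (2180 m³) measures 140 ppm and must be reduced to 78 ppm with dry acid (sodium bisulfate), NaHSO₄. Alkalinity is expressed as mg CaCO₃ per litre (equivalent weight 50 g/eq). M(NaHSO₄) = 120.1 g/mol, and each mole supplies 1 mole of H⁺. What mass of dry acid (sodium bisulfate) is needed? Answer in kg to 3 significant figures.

Volume: 2180 m³ = 2,180,000 L.
Alkalinity to neutralize: (140 − 78) = 62 mg/L as CaCO₃ × 2,180,000 L = 135,200 g as CaCO₃.
Equivalents of H⁺ required: 135,200 ÷ 50 g/eq = 2703 eq = 2703 mol NaHSO₄.
Mass of NaHSO₄: 2703 × 120.1 = 324,700 g.

325 kg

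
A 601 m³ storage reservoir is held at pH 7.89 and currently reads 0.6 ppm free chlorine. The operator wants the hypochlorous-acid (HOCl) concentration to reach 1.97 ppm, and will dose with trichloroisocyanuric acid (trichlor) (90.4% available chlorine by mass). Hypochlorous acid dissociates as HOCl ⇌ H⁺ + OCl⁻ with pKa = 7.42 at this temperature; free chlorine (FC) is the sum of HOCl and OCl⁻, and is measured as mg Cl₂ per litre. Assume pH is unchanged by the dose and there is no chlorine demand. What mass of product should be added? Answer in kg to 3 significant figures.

Volume: 601 m³ = 601,000 L.
[OCl⁻]/[HOCl] = 10^(pH − pKa) = 10^(7.89 − 7.42) = 2.951; fraction as HOCl = 1/(1 + 2.951) = 0.2531.
Free chlorine required for 1.97 ppm HOCl: 1.97 / 0.2531 = 7.784 ppm.
FC to add: 7.784 − 0.6 = 7.184 mg/L as Cl₂.
Cl₂ equivalent: 7.184 mg/L × 601,000 L = 4318 g.
Product at 90.4% available Cl: 4318 / 0.904 = 4776 g.

4.78 kg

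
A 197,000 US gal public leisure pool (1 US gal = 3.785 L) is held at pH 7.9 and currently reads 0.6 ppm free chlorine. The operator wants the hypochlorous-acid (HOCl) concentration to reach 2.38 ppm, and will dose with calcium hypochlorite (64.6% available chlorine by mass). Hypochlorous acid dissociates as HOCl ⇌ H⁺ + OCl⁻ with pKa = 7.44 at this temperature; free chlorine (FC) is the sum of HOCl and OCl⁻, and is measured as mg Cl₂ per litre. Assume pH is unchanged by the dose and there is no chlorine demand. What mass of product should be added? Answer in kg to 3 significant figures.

Volume: 197,000 US gal × 3.785 L/gal = 745,645 L.
[OCl⁻]/[HOCl] = 10^(pH − pKa) = 10^(7.9 − 7.44) = 2.884; fraction as HOCl = 1/(1 + 2.884) = 0.2575.
Free chlorine required for 2.38 ppm HOCl: 2.38 / 0.2575 = 9.244 ppm.
FC to add: 9.244 − 0.6 = 8.644 mg/L as Cl₂.
Cl₂ equivalent: 8.644 mg/L × 745,645 L = 6445 g.
Product at 64.6% available Cl: 6445 / 0.646 = 9977 g.

9.98 kg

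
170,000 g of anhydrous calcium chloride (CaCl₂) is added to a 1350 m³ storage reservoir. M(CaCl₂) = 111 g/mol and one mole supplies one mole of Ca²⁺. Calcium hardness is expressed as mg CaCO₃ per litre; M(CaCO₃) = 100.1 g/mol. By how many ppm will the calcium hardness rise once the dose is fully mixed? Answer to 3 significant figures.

114 ppm

Volume: 1350 m³ = 1,350,000 L.
Moles of Ca²⁺: 170,000 g ÷ 111 g/mol = 1532 mol.
As CaCO₃: 1532 mol × 100.1 g/mol = 153,300 g.
Rise: 153,300 g / 1,350,000 L × 1000 = 113.6 mg/L.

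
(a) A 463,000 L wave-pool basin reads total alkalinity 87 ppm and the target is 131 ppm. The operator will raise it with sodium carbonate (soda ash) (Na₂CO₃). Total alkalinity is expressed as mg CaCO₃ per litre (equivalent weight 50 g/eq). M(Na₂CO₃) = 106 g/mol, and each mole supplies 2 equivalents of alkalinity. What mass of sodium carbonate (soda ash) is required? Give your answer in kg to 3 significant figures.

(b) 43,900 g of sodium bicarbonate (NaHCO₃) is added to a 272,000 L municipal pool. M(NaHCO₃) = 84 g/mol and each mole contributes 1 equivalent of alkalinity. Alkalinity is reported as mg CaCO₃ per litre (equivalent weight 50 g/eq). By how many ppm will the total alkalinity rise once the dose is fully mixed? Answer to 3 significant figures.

(a) Alkalinity to add: (131 − 87) = 44 mg/L as CaCO₃ × 463,000 L = 20,370 g as CaCO₃.
(a) Equivalents: 20,370 g ÷ 50 g/eq = 407.4 eq.
(a) Each mole of Na₂CO₃ supplies 2 eq, so 407.4 / 2 = 203.7 mol.
(a) Mass: 203.7 mol × 106 g/mol = 21,590 g.

(b) Moles of NaHCO₃: 43,900 g ÷ 84 g/mol = 522.6 mol → 522.6 eq of alkalinity.
(b) As CaCO₃: 522.6 eq × 50 g/eq = 26,130 g.
(b) Rise: 26,130 g / 272,000 L × 1000 = 96.07 mg/L.

(a) 21.6 kg; (b) 96.1 ppm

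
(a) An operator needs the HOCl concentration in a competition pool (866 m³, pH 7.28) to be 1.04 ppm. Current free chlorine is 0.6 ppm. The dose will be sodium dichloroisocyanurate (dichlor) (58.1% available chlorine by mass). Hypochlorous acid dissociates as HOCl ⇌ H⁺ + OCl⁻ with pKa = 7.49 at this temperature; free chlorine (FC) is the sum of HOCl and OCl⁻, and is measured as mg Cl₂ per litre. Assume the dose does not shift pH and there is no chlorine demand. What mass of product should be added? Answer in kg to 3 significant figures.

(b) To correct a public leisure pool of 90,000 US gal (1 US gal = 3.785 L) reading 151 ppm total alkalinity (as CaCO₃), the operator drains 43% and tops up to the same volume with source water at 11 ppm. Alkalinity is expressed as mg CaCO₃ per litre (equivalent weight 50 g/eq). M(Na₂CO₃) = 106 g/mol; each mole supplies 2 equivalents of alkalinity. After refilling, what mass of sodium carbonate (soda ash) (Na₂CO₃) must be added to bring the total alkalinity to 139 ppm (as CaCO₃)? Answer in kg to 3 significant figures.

(a) 1.61 kg; (b) 17.4 kg

(a) Volume: 866 m³ = 866,000 L.
(a) [OCl⁻]/[HOCl] = 10^(pH − pKa) = 10^(7.28 − 7.49) = 0.6166; fraction as HOCl = 1/(1 + 0.6166) = 0.6186.
(a) Free chlorine required for 1.04 ppm HOCl: 1.04 / 0.6186 = 1.681 ppm.
(a) FC to add: 1.681 − 0.6 = 1.081 mg/L as Cl₂.
(a) Cl₂ equivalent: 1.081 mg/L × 866,000 L = 936.4 g.
(a) Product at 58.1% available Cl: 936.4 / 0.581 = 1612 g.

(b) Volume: 90,000 US gal × 3.785 L/gal = 340,650 L.
(b) After draining 43% and refilling: 151 × 0.57 + 11 × 0.43 = 90.8 ppm.
(b) Deficit to target: 139 − 90.8 = 48.2 mg/L.
(b) As CaCO₃: 48.2 mg/L × 340,650 L = 16,420 g; ÷ 50 g/eq ÷ 2 = 164.2 mol Na₂CO₃.
(b) Mass: 164.2 × 106 = 17,400 g.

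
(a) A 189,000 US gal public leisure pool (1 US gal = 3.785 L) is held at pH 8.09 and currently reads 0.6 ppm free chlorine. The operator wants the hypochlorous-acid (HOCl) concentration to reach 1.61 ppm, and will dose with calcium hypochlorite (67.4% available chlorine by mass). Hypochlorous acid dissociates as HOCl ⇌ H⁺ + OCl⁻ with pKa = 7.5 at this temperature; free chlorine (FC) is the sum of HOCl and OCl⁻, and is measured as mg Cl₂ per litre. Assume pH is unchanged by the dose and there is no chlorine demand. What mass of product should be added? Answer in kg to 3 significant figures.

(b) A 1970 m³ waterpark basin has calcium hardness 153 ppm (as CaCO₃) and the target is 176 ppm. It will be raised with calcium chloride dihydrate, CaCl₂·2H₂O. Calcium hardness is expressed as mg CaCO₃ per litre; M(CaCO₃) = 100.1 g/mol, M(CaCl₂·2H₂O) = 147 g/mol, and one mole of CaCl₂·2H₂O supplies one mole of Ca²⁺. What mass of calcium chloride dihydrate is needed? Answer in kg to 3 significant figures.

(a) 7.72 kg; (b) 66.5 kg

(a) Volume: 189,000 US gal × 3.785 L/gal = 715,365 L.
(a) [OCl⁻]/[HOCl] = 10^(pH − pKa) = 10^(8.09 − 7.5) = 3.89; fraction as HOCl = 1/(1 + 3.89) = 0.2045.
(a) Free chlorine required for 1.61 ppm HOCl: 1.61 / 0.2045 = 7.874 ppm.
(a) FC to add: 7.874 − 0.6 = 7.274 mg/L as Cl₂.
(a) Cl₂ equivalent: 7.274 mg/L × 715,365 L = 5203 g.
(a) Product at 67.4% available Cl: 5203 / 0.674 = 7720 g.

(b) Volume: 1970 m³ = 1,970,000 L.
(b) Hardness to add: (176 − 153) = 23 mg/L as CaCO₃ × 1,970,000 L = 45,310 g as CaCO₃.
(b) Moles of Ca²⁺ (1 mol Ca²⁺ ≡ 1 mol CaCO₃): 45,310 / 100.1 g/mol = 452.6 mol.
(b) Mass of CaCl₂·2H₂O: 452.6 × 147 = 66,540 g.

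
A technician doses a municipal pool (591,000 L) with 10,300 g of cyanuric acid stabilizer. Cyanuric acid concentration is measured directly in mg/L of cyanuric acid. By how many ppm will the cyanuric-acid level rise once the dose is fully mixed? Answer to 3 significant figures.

Rise: 10,300 g / 591,000 L × 1000 = 17.43 mg/L.

17.4 ppm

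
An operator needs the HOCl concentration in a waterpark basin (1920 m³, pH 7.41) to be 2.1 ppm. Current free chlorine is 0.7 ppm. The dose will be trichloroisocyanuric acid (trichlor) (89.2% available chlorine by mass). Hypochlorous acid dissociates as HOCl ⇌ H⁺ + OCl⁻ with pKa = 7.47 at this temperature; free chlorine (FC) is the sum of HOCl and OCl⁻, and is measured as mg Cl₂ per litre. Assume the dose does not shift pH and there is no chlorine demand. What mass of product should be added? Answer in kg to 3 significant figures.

Volume: 1920 m³ = 1,920,000 L.
[OCl⁻]/[HOCl] = 10^(pH − pKa) = 10^(7.41 − 7.47) = 0.871; fraction as HOCl = 1/(1 + 0.871) = 0.5345.
Free chlorine required for 2.1 ppm HOCl: 2.1 / 0.5345 = 3.929 ppm.
FC to add: 3.929 − 0.7 = 3.229 mg/L as Cl₂.
Cl₂ equivalent: 3.229 mg/L × 1,920,000 L = 6200 g.
Product at 89.2% available Cl: 6200 / 0.892 = 6950 g.

6.95 kg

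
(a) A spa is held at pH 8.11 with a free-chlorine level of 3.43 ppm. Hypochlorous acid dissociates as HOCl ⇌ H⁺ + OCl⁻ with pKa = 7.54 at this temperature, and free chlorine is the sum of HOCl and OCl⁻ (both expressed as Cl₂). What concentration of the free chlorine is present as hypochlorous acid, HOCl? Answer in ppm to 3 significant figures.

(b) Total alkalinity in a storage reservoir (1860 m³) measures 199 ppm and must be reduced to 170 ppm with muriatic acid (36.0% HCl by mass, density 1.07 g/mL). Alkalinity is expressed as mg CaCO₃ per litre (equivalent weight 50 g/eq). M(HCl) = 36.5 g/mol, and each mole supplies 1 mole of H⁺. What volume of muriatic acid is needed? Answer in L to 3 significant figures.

(a) 0.727 ppm; (b) 102 L

(a) [OCl⁻]/[HOCl] = 10^(pH − pKa) = 10^(8.11 − 7.54) = 10^0.57 = 3.715.
(a) Fraction as HOCl = 1 / (1 + 3.715) = 0.2121.
(a) HOCl = 0.2121 × 3.43 ppm = 0.7274 ppm.

(b) Volume: 1860 m³ = 1,860,000 L.
(b) Alkalinity to neutralize: (199 − 170) = 29 mg/L as CaCO₃ × 1,860,000 L = 53,940 g as CaCO₃.
(b) Equivalents of H⁺ required: 53,940 ÷ 50 g/eq = 1079 eq = 1079 mol HCl.
(b) Mass of HCl: 1079 × 36.5 = 39,380 g.
(b) Mass of 36.0% solution: 39,380 / 0.36 = 109,400 g.
(b) Volume: 109,400 g ÷ 1.07 g/mL = 102,200 mL.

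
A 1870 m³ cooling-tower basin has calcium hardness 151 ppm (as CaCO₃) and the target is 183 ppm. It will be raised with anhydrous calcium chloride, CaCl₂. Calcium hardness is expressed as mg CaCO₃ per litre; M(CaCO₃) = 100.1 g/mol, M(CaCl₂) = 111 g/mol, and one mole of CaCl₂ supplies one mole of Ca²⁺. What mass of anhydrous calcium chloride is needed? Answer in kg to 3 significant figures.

Volume: 1870 m³ = 1,870,000 L.
Hardness to add: (183 − 151) = 32 mg/L as CaCO₃ × 1,870,000 L = 59,840 g as CaCO₃.
Moles of Ca²⁺ (1 mol Ca²⁺ ≡ 1 mol CaCO₃): 59,840 / 100.1 g/mol = 597.8 mol.
Mass of CaCl₂: 597.8 × 111 = 66,360 g.

66.4 kg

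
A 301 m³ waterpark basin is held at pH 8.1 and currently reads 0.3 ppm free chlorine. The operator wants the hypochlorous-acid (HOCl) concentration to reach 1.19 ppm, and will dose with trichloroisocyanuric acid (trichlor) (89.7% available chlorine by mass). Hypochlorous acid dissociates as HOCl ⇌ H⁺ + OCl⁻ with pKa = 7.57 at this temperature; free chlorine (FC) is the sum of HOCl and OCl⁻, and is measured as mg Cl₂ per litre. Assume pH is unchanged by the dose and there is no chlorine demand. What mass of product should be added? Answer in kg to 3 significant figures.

1.65 kg

Volume: 301 m³ = 301,000 L.
[OCl⁻]/[HOCl] = 10^(pH − pKa) = 10^(8.1 − 7.57) = 3.388; fraction as HOCl = 1/(1 + 3.388) = 0.2279.
Free chlorine required for 1.19 ppm HOCl: 1.19 / 0.2279 = 5.222 ppm.
FC to add: 5.222 − 0.3 = 4.922 mg/L as Cl₂.
Cl₂ equivalent: 4.922 mg/L × 301,000 L = 1482 g.
Product at 89.7% available Cl: 1482 / 0.897 = 1652 g.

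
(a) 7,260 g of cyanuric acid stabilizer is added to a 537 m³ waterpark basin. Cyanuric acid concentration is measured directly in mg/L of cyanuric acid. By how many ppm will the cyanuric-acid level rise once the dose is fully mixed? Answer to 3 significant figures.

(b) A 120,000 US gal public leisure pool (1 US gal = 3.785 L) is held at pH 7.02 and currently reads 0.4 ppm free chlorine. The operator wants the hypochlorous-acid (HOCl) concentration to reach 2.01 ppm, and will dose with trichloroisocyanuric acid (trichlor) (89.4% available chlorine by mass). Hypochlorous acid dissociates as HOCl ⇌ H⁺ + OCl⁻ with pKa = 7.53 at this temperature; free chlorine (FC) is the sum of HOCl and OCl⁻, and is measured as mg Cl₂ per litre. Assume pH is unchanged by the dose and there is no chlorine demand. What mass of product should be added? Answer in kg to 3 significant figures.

(a) Volume: 537 m³ = 537,000 L.
(a) Rise: 7,260 g / 537,000 L × 1000 = 13.52 mg/L.

(b) Volume: 120,000 US gal × 3.785 L/gal = 454,200 L.
(b) [OCl⁻]/[HOCl] = 10^(pH − pKa) = 10^(7.02 − 7.53) = 0.309; fraction as HOCl = 1/(1 + 0.309) = 0.7639.
(b) Free chlorine required for 2.01 ppm HOCl: 2.01 / 0.7639 = 2.631 ppm.
(b) FC to add: 2.631 − 0.4 = 2.231 mg/L as Cl₂.
(b) Cl₂ equivalent: 2.231 mg/L × 454,200 L = 1013 g.
(b) Product at 89.4% available Cl: 1013 / 0.894 = 1134 g.

(a) 13.5 ppm; (b) 1.13 kg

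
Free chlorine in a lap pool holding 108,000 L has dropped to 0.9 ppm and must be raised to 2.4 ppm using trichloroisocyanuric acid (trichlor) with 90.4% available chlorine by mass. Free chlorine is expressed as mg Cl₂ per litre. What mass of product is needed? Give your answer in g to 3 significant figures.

Chlorine deficit: 2.4 − 0.9 = 1.5 ppm = 1.5 mg/L as Cl₂.
Cl₂ equivalent needed: 1.5 mg/L × 108,000 L = 162,000 mg = 162 g.
Product at 90.4% available chlorine: 162 / 0.904 = 179.2 g.

179 g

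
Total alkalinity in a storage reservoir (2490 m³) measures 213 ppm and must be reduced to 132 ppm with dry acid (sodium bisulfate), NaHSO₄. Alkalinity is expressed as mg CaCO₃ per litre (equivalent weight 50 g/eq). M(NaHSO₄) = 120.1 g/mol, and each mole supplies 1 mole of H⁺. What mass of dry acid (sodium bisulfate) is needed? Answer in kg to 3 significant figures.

484 kg

Volume: 2490 m³ = 2,490,000 L.
Alkalinity to neutralize: (213 − 132) = 81 mg/L as CaCO₃ × 2,490,000 L = 201,700 g as CaCO₃.
Equivalents of H⁺ required: 201,700 ÷ 50 g/eq = 4034 eq = 4034 mol NaHSO₄.
Mass of NaHSO₄: 4034 × 120.1 = 484,500 g.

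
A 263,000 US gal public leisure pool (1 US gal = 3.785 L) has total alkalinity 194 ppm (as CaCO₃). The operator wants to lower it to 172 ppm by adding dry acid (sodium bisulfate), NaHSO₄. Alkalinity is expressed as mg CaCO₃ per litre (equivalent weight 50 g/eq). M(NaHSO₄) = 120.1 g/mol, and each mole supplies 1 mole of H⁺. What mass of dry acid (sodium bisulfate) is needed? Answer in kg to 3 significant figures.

Volume: 263,000 US gal × 3.785 L/gal = 995,455 L.
Alkalinity to neutralize: (194 − 172) = 22 mg/L as CaCO₃ × 995,455 L = 21,900 g as CaCO₃.
Equivalents of H⁺ required: 21,900 ÷ 50 g/eq = 438 eq = 438 mol NaHSO₄.
Mass of NaHSO₄: 438 × 120.1 = 52,600 g.

52.6 kg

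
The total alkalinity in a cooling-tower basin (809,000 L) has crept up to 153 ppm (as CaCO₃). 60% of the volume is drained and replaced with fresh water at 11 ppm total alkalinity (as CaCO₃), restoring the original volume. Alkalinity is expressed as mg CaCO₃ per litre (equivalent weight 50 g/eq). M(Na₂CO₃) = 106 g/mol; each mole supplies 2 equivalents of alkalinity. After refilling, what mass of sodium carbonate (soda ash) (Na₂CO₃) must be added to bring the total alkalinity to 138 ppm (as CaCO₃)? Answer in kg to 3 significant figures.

60.2 kg

After draining 60% and refilling: 153 × 0.40 + 11 × 0.60 = 67.8 ppm.
Deficit to target: 138 − 67.8 = 70.2 mg/L.
As CaCO₃: 70.2 mg/L × 809,000 L = 56,790 g; ÷ 50 g/eq ÷ 2 = 567.9 mol Na₂CO₃.
Mass: 567.9 × 106 = 60,200 g.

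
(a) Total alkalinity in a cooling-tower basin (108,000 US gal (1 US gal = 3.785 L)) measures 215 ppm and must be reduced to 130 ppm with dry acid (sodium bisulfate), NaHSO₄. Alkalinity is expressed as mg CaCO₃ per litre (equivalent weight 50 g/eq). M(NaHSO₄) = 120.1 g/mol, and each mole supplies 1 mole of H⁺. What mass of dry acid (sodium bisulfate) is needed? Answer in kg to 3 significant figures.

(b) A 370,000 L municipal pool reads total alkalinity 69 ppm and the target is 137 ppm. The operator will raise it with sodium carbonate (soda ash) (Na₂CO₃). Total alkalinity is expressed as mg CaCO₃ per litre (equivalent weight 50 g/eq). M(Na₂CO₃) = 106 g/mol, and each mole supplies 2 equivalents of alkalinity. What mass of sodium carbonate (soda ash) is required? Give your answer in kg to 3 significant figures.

(a) 83.5 kg; (b) 26.7 kg

(a) Volume: 108,000 US gal × 3.785 L/gal = 408,780 L.
(a) Alkalinity to neutralize: (215 − 130) = 85 mg/L as CaCO₃ × 408,780 L = 34,750 g as CaCO₃.
(a) Equivalents of H⁺ required: 34,750 ÷ 50 g/eq = 694.9 eq = 694.9 mol NaHSO₄.
(a) Mass of NaHSO₄: 694.9 × 120.1 = 83,460 g.

(b) Alkalinity to add: (137 − 69) = 68 mg/L as CaCO₃ × 370,000 L = 25,160 g as CaCO₃.
(b) Equivalents: 25,160 g ÷ 50 g/eq = 503.2 eq.
(b) Each mole of Na₂CO₃ supplies 2 eq, so 503.2 / 2 = 251.6 mol.
(b) Mass: 251.6 mol × 106 g/mol = 26,670 g.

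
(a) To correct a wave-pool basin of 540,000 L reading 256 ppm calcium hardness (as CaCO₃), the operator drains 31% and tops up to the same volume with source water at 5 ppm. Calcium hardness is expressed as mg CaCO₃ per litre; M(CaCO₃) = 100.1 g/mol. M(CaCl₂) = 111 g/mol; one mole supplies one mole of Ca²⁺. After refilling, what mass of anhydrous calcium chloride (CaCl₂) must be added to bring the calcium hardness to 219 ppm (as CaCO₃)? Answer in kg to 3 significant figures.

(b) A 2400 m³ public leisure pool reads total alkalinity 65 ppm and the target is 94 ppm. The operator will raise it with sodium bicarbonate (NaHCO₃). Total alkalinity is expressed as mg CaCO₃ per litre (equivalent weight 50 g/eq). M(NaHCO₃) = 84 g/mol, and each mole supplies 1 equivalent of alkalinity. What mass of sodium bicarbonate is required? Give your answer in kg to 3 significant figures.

(a) After draining 31% and refilling: 256 × 0.69 + 5 × 0.31 = 178.19 ppm.
(a) Deficit to target: 219 − 178.19 = 40.81 mg/L.
(a) As CaCO₃: 40.81 mg/L × 540,000 L = 22,040 g; ÷ 100.1 = 220.2 mol Ca²⁺.
(a) Mass: 220.2 × 111 = 24,440 g.

(b) Volume: 2400 m³ = 2,400,000 L.
(b) Alkalinity to add: (94 − 65) = 29 mg/L as CaCO₃ × 2,400,000 L = 69,600 g as CaCO₃.
(b) Equivalents: 69,600 g ÷ 50 g/eq = 1392 eq.
(b) NaHCO₃ supplies 1 eq per mole → 1392 mol.
(b) Mass: 1392 mol × 84 g/mol = 116,900 g.

(a) 24.4 kg; (b) 117 kg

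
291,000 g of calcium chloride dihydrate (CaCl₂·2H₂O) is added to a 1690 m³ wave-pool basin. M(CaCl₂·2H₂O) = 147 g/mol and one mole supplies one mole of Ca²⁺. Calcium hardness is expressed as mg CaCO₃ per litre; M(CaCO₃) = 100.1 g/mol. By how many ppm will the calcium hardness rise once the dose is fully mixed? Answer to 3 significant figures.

Volume: 1690 m³ = 1,690,000 L.
Moles of Ca²⁺: 291,000 g ÷ 147 g/mol = 1980 mol.
As CaCO₃: 1980 mol × 100.1 g/mol = 198,200 g.
Rise: 198,200 g / 1,690,000 L × 1000 = 117.3 mg/L.

117 ppm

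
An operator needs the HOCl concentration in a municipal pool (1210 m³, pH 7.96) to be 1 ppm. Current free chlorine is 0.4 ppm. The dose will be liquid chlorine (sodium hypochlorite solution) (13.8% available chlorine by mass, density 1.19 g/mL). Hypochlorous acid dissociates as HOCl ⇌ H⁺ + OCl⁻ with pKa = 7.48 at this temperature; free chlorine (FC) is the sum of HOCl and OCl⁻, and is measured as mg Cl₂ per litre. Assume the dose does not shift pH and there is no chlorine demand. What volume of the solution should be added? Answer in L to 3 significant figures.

Volume: 1210 m³ = 1,210,000 L.
[OCl⁻]/[HOCl] = 10^(pH − pKa) = 10^(7.96 − 7.48) = 3.02; fraction as HOCl = 1/(1 + 3.02) = 0.2488.
Free chlorine required for 1 ppm HOCl: 1 / 0.2488 = 4.02 ppm.
FC to add: 4.02 − 0.4 = 3.62 mg/L as Cl₂.
Cl₂ equivalent: 3.62 mg/L × 1,210,000 L = 4380 g.
Product at 13.8% available Cl: 4380 / 0.138 = 31,740 g.
Volume: 31,740 g ÷ 1.19 g/mL = 26,670 mL.

26.7 L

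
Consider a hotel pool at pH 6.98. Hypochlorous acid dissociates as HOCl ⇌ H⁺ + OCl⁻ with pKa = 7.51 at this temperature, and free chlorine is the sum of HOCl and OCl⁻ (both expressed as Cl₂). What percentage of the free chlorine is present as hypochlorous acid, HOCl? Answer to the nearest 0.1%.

77.2%

[OCl⁻]/[HOCl] = 10^(pH − pKa) = 10^(6.98 − 7.51) = 10^-0.53 = 0.2951.
Fraction as HOCl = 1 / (1 + 0.2951) = 0.7721.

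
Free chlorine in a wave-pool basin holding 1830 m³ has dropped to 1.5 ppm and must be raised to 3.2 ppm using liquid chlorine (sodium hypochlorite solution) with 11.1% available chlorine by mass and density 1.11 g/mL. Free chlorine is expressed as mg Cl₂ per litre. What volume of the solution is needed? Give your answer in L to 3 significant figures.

25.2 L

Volume: 1830 m³ = 1,830,000 L.
Chlorine deficit: 3.2 − 1.5 = 1.7 ppm = 1.7 mg/L as Cl₂.
Cl₂ equivalent needed: 1.7 mg/L × 1,830,000 L = 3,111,000 mg = 3111 g.
Product at 11.1% available chlorine: 3111 / 0.111 = 28,030 g.
Volume at density 1.11 g/mL: 28,030 g ÷ 1.11 g/mL = 25,250 mL.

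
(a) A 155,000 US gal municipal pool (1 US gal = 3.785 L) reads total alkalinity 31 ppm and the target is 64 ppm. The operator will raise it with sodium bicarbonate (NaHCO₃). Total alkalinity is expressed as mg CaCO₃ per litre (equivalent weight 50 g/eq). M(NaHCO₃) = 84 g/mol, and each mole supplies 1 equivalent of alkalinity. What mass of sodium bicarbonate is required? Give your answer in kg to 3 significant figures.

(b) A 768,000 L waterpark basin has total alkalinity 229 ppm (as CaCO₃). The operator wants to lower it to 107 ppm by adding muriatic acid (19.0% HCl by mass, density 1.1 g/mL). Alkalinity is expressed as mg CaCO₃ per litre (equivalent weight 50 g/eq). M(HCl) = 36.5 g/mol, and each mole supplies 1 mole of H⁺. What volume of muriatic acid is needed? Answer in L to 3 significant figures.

(a) Volume: 155,000 US gal × 3.785 L/gal = 586,675 L.
(a) Alkalinity to add: (64 − 31) = 33 mg/L as CaCO₃ × 586,675 L = 19,360 g as CaCO₃.
(a) Equivalents: 19,360 g ÷ 50 g/eq = 387.2 eq.
(a) NaHCO₃ supplies 1 eq per mole → 387.2 mol.
(a) Mass: 387.2 mol × 84 g/mol = 32,530 g.

(b) Alkalinity to neutralize: (229 − 107) = 122 mg/L as CaCO₃ × 768,000 L = 93,700 g as CaCO₃.
(b) Equivalents of H⁺ required: 93,700 ÷ 50 g/eq = 1874 eq = 1874 mol HCl.
(b) Mass of HCl: 1874 × 36.5 = 68,400 g.
(b) Mass of 19.0% solution: 68,400 / 0.19 = 360,000 g.
(b) Volume: 360,000 g ÷ 1.1 g/mL = 327,300 mL.

(a) 32.5 kg; (b) 327 L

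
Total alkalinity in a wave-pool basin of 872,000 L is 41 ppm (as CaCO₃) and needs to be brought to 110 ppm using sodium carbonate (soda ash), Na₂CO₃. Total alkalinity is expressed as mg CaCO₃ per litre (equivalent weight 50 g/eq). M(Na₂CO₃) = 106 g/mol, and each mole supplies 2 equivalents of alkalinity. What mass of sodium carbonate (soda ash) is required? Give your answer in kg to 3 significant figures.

Alkalinity to add: (110 − 41) = 69 mg/L as CaCO₃ × 872,000 L = 60,170 g as CaCO₃.
Equivalents: 60,170 g ÷ 50 g/eq = 1203 eq.
Each mole of Na₂CO₃ supplies 2 eq, so 1203 / 2 = 601.7 mol.
Mass: 601.7 mol × 106 g/mol = 63,780 g.

63.8 kg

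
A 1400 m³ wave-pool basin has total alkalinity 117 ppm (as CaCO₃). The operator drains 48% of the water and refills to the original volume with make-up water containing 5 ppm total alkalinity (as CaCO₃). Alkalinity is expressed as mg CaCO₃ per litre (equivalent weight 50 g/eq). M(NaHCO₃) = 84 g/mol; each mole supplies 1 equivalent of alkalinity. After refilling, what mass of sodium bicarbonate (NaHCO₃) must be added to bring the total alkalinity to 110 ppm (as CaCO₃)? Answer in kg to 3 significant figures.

Volume: 1400 m³ = 1,400,000 L.
After draining 48% and refilling: 117 × 0.52 + 5 × 0.48 = 63.24 ppm.
Deficit to target: 110 − 63.24 = 46.76 mg/L.
As CaCO₃: 46.76 mg/L × 1,400,000 L = 65,460 g; ÷ 50 g/eq ÷ 1 = 1309 mol NaHCO₃.
Mass: 1309 × 84 = 110,000 g.

110 kg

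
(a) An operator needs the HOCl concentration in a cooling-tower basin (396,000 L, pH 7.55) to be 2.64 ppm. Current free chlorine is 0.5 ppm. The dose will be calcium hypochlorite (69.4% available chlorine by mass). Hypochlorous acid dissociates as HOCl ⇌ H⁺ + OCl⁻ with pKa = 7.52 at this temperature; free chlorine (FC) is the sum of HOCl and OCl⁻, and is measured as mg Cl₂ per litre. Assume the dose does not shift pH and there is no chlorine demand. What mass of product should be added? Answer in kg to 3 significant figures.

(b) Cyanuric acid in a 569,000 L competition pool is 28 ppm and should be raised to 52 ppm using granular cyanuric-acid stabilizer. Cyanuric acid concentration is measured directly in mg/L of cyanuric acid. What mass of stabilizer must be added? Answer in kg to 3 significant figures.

(a) [OCl⁻]/[HOCl] = 10^(pH − pKa) = 10^(7.55 − 7.52) = 1.072; fraction as HOCl = 1/(1 + 1.072) = 0.4827.
(a) Free chlorine required for 2.64 ppm HOCl: 2.64 / 0.4827 = 5.469 ppm.
(a) FC to add: 5.469 − 0.5 = 4.969 mg/L as Cl₂.
(a) Cl₂ equivalent: 4.969 mg/L × 396,000 L = 1968 g.
(a) Product at 69.4% available Cl: 1968 / 0.694 = 2835 g.

(b) CYA to add: (52 − 28) = 24 mg/L × 569,000 L = 13,660 g cyanuric acid.

(a) 2.84 kg; (b) 13.7 kg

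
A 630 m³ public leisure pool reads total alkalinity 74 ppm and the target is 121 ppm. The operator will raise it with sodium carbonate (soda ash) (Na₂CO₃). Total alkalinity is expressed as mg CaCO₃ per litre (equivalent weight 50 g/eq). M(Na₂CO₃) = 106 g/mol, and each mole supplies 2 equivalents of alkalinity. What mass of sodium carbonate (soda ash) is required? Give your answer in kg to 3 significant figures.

31.4 kg

Volume: 630 m³ = 630,000 L.
Alkalinity to add: (121 − 74) = 47 mg/L as CaCO₃ × 630,000 L = 29,610 g as CaCO₃.
Equivalents: 29,610 g ÷ 50 g/eq = 592.2 eq.
Each mole of Na₂CO₃ supplies 2 eq, so 592.2 / 2 = 296.1 mol.
Mass: 296.1 mol × 106 g/mol = 31,390 g.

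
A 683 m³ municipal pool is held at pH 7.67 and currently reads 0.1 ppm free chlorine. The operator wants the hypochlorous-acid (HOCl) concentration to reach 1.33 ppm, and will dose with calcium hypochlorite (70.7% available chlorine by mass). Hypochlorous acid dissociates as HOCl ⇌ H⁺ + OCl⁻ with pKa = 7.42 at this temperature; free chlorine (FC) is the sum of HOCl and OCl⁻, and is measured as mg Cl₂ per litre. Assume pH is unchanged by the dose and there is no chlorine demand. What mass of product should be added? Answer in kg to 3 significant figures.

3.47 kg

Volume: 683 m³ = 683,000 L.
[OCl⁻]/[HOCl] = 10^(pH − pKa) = 10^(7.67 − 7.42) = 1.778; fraction as HOCl = 1/(1 + 1.778) = 0.3599.
Free chlorine required for 1.33 ppm HOCl: 1.33 / 0.3599 = 3.695 ppm.
FC to add: 3.695 − 0.1 = 3.595 mg/L as Cl₂.
Cl₂ equivalent: 3.595 mg/L × 683,000 L = 2455 g.
Product at 70.7% available Cl: 2455 / 0.707 = 3473 g.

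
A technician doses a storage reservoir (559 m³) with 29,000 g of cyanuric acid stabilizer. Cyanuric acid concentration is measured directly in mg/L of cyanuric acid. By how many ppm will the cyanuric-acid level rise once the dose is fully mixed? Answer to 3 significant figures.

51.9 ppm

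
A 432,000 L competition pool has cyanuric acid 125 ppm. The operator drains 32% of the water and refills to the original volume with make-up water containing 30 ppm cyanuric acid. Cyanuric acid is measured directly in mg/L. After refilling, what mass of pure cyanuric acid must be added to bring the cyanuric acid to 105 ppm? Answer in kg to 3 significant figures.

After draining 32% and refilling: 125 × 0.68 + 30 × 0.32 = 94.6 ppm.
Deficit to target: 105 − 94.6 = 10.4 mg/L.
Mass: 10.4 mg/L × 432,000 L = 4493 g cyanuric acid.

4.49 kg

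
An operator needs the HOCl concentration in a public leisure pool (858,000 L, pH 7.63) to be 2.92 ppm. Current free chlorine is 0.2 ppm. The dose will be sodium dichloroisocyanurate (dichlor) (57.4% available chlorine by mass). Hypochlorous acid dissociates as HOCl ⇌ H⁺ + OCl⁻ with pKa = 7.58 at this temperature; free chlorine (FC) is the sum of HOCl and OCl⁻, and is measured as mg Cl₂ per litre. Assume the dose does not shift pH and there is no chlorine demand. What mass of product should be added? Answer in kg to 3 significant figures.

[OCl⁻]/[HOCl] = 10^(pH − pKa) = 10^(7.63 − 7.58) = 1.122; fraction as HOCl = 1/(1 + 1.122) = 0.4712.
Free chlorine required for 2.92 ppm HOCl: 2.92 / 0.4712 = 6.196 ppm.
FC to add: 6.196 − 0.2 = 5.996 mg/L as Cl₂.
Cl₂ equivalent: 5.996 mg/L × 858,000 L = 5145 g.
Product at 57.4% available Cl: 5145 / 0.574 = 8963 g.

8.96 kg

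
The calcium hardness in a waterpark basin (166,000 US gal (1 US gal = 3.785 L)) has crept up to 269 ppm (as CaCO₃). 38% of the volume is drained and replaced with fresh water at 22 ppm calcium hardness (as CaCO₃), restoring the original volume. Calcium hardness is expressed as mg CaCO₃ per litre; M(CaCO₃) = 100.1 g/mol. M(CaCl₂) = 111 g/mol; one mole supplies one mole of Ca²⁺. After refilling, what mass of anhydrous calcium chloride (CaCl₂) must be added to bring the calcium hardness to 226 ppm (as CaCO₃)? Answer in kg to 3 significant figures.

Volume: 166,000 US gal × 3.785 L/gal = 628,310 L.
After draining 38% and refilling: 269 × 0.62 + 22 × 0.38 = 175.14 ppm.
Deficit to target: 226 − 175.14 = 50.86 mg/L.
As CaCO₃: 50.86 mg/L × 628,310 L = 31,960 g; ÷ 100.1 = 319.2 mol Ca²⁺.
Mass: 319.2 × 111 = 35,440 g.

35.4 kg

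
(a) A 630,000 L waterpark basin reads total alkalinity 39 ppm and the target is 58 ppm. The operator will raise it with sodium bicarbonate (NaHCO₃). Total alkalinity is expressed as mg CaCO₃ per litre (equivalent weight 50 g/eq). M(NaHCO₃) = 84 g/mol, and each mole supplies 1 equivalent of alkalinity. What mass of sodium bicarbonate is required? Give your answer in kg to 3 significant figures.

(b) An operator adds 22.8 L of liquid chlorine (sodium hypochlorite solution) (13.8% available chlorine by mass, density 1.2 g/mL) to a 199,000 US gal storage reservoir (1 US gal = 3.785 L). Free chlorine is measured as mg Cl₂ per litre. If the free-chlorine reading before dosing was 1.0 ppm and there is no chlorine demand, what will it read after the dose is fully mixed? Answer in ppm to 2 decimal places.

(a) Alkalinity to add: (58 − 39) = 19 mg/L as CaCO₃ × 630,000 L = 11,970 g as CaCO₃.
(a) Equivalents: 11,970 g ÷ 50 g/eq = 239.4 eq.
(a) NaHCO₃ supplies 1 eq per mole → 239.4 mol.
(a) Mass: 239.4 mol × 84 g/mol = 20,110 g.

(b) Volume: 199,000 US gal × 3.785 L/gal = 753,215 L.
(b) Mass of solution: 22.8 L × 1000 mL/L × 1.2 g/mL = 27,360 g.
(b) Available chlorine delivered: 27,360 g × 0.138 = 3776 g as Cl₂.
(b) Concentration rise: 3776 g / 753,215 L = 5.013 mg/L = 5.01 ppm.
(b) Final FC: 1.0 + 5.01 = 6.01 ppm.

(a) 20.1 kg; (b) 6.01 ppm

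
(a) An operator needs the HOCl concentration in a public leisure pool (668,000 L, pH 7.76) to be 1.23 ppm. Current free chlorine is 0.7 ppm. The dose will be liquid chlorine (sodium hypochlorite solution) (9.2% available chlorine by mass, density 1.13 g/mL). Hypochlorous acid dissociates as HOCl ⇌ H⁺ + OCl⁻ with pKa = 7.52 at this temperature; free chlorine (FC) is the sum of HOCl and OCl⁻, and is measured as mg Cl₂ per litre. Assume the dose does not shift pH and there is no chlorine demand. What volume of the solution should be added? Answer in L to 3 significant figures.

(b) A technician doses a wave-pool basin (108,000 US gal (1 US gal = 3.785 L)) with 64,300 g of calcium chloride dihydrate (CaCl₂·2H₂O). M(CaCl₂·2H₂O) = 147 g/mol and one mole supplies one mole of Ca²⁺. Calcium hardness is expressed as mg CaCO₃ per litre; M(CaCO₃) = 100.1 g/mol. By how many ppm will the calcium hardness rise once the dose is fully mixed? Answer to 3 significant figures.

(a) [OCl⁻]/[HOCl] = 10^(pH − pKa) = 10^(7.76 − 7.52) = 1.738; fraction as HOCl = 1/(1 + 1.738) = 0.3653.
(a) Free chlorine required for 1.23 ppm HOCl: 1.23 / 0.3653 = 3.367 ppm.
(a) FC to add: 3.367 − 0.7 = 2.667 mg/L as Cl₂.
(a) Cl₂ equivalent: 2.667 mg/L × 668,000 L = 1782 g.
(a) Product at 9.2% available Cl: 1782 / 0.092 = 19,370 g.
(a) Volume: 19,370 g ÷ 1.13 g/mL = 17,140 mL.

(b) Volume: 108,000 US gal × 3.785 L/gal = 408,780 L.
(b) Moles of Ca²⁺: 64,300 g ÷ 147 g/mol = 437.4 mol.
(b) As CaCO₃: 437.4 mol × 100.1 g/mol = 43,790 g.
(b) Rise: 43,790 g / 408,780 L × 1000 = 107.1 mg/L.

(a) 17.1 L; (b) 107 ppm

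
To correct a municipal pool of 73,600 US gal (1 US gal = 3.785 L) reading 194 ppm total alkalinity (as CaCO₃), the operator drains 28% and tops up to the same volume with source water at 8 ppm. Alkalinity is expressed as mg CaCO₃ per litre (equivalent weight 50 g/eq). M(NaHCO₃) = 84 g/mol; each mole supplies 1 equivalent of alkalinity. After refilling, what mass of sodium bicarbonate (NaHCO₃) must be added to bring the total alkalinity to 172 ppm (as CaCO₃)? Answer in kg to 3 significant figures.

14.1 kg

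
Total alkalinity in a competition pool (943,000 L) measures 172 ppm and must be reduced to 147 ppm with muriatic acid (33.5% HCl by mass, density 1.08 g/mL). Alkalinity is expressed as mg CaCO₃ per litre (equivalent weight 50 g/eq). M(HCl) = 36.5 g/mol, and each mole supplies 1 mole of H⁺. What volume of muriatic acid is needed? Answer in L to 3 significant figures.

47.6 L

Alkalinity to neutralize: (172 − 147) = 25 mg/L as CaCO₃ × 943,000 L = 23,580 g as CaCO₃.
Equivalents of H⁺ required: 23,580 ÷ 50 g/eq = 471.5 eq = 471.5 mol HCl.
Mass of HCl: 471.5 × 36.5 = 17,210 g.
Mass of 33.5% solution: 17,210 / 0.335 = 51,370 g.
Volume: 51,370 g ÷ 1.08 g/mL = 47,570 mL.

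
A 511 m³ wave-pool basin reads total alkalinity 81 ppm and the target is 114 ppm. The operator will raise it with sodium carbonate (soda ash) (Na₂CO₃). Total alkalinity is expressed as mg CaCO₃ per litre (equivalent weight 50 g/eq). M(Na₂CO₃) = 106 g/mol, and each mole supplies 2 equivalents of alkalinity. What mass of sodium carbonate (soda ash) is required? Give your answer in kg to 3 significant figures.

17.9 kg

Volume: 511 m³ = 511,000 L.
Alkalinity to add: (114 − 81) = 33 mg/L as CaCO₃ × 511,000 L = 16,860 g as CaCO₃.
Equivalents: 16,860 g ÷ 50 g/eq = 337.3 eq.
Each mole of Na₂CO₃ supplies 2 eq, so 337.3 / 2 = 168.6 mol.
Mass: 168.6 mol × 106 g/mol = 17,870 g.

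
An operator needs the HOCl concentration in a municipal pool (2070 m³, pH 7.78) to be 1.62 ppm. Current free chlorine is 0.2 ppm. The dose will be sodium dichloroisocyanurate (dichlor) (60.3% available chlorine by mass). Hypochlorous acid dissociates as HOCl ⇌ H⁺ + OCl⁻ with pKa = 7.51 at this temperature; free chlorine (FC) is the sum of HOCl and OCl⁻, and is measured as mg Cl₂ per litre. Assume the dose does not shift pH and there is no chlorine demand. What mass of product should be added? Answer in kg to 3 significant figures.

Volume: 2070 m³ = 2,070,000 L.
[OCl⁻]/[HOCl] = 10^(pH − pKa) = 10^(7.78 − 7.51) = 1.862; fraction as HOCl = 1/(1 + 1.862) = 0.3494.
Free chlorine required for 1.62 ppm HOCl: 1.62 / 0.3494 = 4.637 ppm.
FC to add: 4.637 − 0.2 = 4.437 mg/L as Cl₂.
Cl₂ equivalent: 4.437 mg/L × 2,070,000 L = 9184 g.
Product at 60.3% available Cl: 9184 / 0.603 = 15,230 g.

15.2 kg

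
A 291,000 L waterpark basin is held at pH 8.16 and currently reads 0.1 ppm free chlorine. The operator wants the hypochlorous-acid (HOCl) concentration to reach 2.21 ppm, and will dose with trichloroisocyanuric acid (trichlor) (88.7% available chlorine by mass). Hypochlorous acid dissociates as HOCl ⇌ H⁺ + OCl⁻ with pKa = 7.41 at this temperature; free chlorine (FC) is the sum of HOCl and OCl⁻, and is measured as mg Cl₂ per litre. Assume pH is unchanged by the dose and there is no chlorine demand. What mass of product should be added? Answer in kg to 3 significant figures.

4.77 kg

[OCl⁻]/[HOCl] = 10^(pH − pKa) = 10^(8.16 − 7.41) = 5.623; fraction as HOCl = 1/(1 + 5.623) = 0.151.
Free chlorine required for 2.21 ppm HOCl: 2.21 / 0.151 = 14.64 ppm.
FC to add: 14.64 − 0.1 = 14.54 mg/L as Cl₂.
Cl₂ equivalent: 14.54 mg/L × 291,000 L = 4230 g.
Product at 88.7% available Cl: 4230 / 0.887 = 4769 g.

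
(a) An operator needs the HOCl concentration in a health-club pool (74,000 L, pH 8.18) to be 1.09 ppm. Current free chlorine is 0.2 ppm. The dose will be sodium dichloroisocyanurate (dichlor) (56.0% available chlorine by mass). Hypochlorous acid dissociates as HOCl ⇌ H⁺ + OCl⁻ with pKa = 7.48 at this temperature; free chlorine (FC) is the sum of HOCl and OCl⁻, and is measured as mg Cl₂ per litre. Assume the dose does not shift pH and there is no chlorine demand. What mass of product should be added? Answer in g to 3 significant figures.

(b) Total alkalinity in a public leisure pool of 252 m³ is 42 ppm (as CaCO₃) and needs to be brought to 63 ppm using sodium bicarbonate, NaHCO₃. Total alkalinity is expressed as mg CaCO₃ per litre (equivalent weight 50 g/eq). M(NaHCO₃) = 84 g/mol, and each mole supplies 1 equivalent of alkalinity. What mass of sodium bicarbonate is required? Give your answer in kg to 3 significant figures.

(a) 839 g; (b) 8.89 kg

(a) [OCl⁻]/[HOCl] = 10^(pH − pKa) = 10^(8.18 − 7.48) = 5.012; fraction as HOCl = 1/(1 + 5.012) = 0.1663.
(a) Free chlorine required for 1.09 ppm HOCl: 1.09 / 0.1663 = 6.553 ppm.
(a) FC to add: 6.553 − 0.2 = 6.353 mg/L as Cl₂.
(a) Cl₂ equivalent: 6.353 mg/L × 74,000 L = 470.1 g.
(a) Product at 56.0% available Cl: 470.1 / 0.56 = 839.5 g.

(b) Volume: 252 m³ = 252,000 L.
(b) Alkalinity to add: (63 − 42) = 21 mg/L as CaCO₃ × 252,000 L = 5292 g as CaCO₃.
(b) Equivalents: 5292 g ÷ 50 g/eq = 105.8 eq.
(b) NaHCO₃ supplies 1 eq per mole → 105.8 mol.
(b) Mass: 105.8 mol × 84 g/mol = 8891 g.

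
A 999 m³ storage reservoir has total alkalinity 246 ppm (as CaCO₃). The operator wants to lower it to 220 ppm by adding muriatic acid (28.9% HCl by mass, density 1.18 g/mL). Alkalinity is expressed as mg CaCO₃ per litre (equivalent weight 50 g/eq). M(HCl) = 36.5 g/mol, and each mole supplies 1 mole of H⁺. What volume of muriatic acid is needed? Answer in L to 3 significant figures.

55.6 L

Volume: 999 m³ = 999,000 L.
Alkalinity to neutralize: (246 − 220) = 26 mg/L as CaCO₃ × 999,000 L = 25,970 g as CaCO₃.
Equivalents of H⁺ required: 25,970 ÷ 50 g/eq = 519.5 eq = 519.5 mol HCl.
Mass of HCl: 519.5 × 36.5 = 18,960 g.
Mass of 28.9% solution: 18,960 / 0.289 = 65,610 g.
Volume: 65,610 g ÷ 1.18 g/mL = 55,600 mL.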